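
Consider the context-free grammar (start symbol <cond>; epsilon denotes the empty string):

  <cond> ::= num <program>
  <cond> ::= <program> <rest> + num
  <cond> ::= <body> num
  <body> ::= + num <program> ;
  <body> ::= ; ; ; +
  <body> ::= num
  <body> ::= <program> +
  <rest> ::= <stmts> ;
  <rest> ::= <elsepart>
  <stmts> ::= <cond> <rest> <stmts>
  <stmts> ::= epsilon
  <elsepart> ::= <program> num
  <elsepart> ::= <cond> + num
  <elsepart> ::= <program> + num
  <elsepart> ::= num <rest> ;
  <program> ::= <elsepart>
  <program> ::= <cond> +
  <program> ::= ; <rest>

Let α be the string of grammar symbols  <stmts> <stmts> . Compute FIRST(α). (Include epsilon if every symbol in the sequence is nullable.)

{ +, ;, num, epsilon }

Add FIRST(<stmts>)\{epsilon} = { +, ;, num }; <stmts> is nullable, continue.
Add FIRST(<stmts>)\{epsilon} = { +, ;, num }; <stmts> is nullable, continue.
Every symbol is nullable, so include epsilon.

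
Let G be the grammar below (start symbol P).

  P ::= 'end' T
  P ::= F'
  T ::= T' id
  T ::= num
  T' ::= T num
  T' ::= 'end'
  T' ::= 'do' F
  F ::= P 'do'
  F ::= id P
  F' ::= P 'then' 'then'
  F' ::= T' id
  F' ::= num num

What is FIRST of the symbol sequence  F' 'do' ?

{ 'do', 'end', num }

Add FIRST(F') = { 'do', 'end', num }; F' is not nullable, stop.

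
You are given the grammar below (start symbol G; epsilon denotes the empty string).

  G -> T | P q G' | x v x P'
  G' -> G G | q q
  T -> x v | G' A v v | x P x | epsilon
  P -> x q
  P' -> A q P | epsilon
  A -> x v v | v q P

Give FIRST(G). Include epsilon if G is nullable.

From G -> T: add FIRST(T) = { q, v, x, epsilon } (including epsilon since T is nullable).
From G -> P q G': add FIRST(P) = { x }.
G -> x v x P' contributes {x}.
Union: FIRST(G) = { q, v, x, epsilon }.

{ q, v, x, epsilon }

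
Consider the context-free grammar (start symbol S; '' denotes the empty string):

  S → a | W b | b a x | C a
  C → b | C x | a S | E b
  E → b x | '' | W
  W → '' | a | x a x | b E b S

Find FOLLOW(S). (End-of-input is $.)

S is the start symbol, so $ ∈ FOLLOW(S).
In C → a S: S is at the end, add FOLLOW(C) = { a, x }.
In W → b E b S: S is at the end, add FOLLOW(W) = { b }.
Union: FOLLOW(S) = { $, a, b, x }.

{ $, a, b, x }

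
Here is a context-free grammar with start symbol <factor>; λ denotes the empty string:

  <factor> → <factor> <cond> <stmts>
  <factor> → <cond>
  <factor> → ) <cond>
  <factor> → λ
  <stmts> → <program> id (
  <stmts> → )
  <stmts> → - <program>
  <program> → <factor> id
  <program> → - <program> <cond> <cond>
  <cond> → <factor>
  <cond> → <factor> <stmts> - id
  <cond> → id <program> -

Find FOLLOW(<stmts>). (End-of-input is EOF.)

{ EOF, ), -, id }

In <factor> → <factor> <cond> <stmts>: <stmts> is at the end, add FOLLOW(<factor>) = { EOF, ), -, id }.
In <cond> → <factor> <stmts> - id: add FIRST(- id) = { - }.
Union: FOLLOW(<stmts>) = { EOF, ), -, id }.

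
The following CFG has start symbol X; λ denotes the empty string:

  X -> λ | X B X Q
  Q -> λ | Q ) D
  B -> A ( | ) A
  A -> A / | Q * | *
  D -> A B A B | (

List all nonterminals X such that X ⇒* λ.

{ Q, X }

Directly nullable (have an λ-production): X, Q.
No other nonterminal has a production whose RHS symbols are all nullable.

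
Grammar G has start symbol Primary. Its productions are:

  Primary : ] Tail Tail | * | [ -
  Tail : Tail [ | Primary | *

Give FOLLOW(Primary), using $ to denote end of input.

{ $, *, [, ] }

Primary is the start symbol, so $ ∈ FOLLOW(Primary).
In Tail : Primary: Primary is at the end, add FOLLOW(Tail) = { $, *, [, ] }.
Union: FOLLOW(Primary) = { $, *, [, ] }.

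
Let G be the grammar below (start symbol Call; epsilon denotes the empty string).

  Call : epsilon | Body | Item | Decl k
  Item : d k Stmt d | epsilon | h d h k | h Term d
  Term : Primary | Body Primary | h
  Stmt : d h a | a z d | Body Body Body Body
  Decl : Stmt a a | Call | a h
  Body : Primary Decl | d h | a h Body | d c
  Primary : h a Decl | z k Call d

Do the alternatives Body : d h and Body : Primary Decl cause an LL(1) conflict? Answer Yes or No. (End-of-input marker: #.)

No

FIRST(d h) = { d } and FIRST(Primary Decl) = { h, z }.
The FIRST sets are disjoint and neither alternative is nullable — no conflict.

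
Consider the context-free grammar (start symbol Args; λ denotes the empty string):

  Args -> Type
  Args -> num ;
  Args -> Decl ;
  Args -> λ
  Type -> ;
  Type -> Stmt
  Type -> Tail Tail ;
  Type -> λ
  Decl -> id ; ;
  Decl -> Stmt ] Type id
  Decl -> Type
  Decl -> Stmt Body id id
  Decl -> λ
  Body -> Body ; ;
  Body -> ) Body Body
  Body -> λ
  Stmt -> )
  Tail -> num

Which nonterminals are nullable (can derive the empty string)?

{ Args, Body, Decl, Type }

Directly nullable (have an λ-production): Args, Type, Decl, Body.
No other nonterminal has a production whose RHS symbols are all nullable.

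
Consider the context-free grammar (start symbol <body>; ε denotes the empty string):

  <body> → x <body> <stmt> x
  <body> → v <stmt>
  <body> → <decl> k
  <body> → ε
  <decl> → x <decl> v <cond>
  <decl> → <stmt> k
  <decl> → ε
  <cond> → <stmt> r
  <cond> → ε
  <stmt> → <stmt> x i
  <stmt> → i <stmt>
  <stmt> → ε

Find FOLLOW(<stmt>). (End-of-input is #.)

{ #, i, k, r, x }

In <body> → x <body> <stmt> x: add FIRST(x) = { x }.
In <body> → v <stmt>: <stmt> is at the end, add FOLLOW(<body>) = { #, i, x }.
In <decl> → <stmt> k: add FIRST(k) = { k }.
In <cond> → <stmt> r: add FIRST(r) = { r }.
In <stmt> → <stmt> x i: add FIRST(x i) = { x }.
In <stmt> → i <stmt>: <stmt> is at the end, add FOLLOW(<stmt>) = { #, i, k, r, x }.
Union: FOLLOW(<stmt>) = { #, i, k, r, x }.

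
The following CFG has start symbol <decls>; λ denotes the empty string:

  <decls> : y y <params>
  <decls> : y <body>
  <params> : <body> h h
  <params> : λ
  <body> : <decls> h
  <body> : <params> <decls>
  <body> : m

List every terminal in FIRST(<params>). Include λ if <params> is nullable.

{ m, y, λ }

From <params> : <body> h h: add FIRST(<body>) = { m, y }.
<params> : λ contributes λ.
Union: FIRST(<params>) = { m, y, λ }.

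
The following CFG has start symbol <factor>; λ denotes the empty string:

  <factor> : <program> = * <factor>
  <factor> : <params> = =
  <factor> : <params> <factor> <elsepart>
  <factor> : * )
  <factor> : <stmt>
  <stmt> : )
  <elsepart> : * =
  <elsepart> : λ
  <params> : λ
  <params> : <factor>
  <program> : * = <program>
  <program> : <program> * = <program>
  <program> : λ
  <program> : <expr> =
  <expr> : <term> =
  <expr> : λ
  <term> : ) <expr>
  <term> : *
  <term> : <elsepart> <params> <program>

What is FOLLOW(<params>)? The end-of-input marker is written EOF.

In <factor> : <params> = =: add FIRST(= =) = { = }.
In <factor> : <params> <factor> <elsepart>: add FIRST(<factor> <elsepart>) = { ), *, = }.
In <term> : <elsepart> <params> <program>: add FIRST(<program>)\{λ} = { ), *, = }.
  Since <program> is nullable, also add FOLLOW(<term>) = { = }.
Union: FOLLOW(<params>) = { ), *, = }.

{ ), *, = }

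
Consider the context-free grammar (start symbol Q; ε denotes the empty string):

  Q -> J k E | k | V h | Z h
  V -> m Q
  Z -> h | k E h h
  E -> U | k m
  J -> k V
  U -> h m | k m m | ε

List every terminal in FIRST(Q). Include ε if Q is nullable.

{ h, k, m }

From Q -> J k E: add FIRST(J) = { k }.
Q -> k contributes {k}.
From Q -> V h: add FIRST(V) = { m }.
From Q -> Z h: add FIRST(Z) = { h, k }.
Union: FIRST(Q) = { h, k, m }.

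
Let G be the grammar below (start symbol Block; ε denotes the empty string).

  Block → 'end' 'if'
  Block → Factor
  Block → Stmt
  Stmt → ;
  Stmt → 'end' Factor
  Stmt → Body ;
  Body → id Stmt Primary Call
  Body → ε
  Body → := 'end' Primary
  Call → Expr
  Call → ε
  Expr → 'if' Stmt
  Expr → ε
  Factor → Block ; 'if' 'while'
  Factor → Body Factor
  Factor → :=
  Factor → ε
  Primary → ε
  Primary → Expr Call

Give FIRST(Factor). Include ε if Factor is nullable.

{ 'end', :=, ;, id, ε }

From Factor → Block ; 'if' 'while': Block nullable, take FIRST(Block) ∪ {;} = { 'end', :=, ;, id }.
From Factor → Body Factor: Body, Factor nullable, take FIRST(Body) ∪ FIRST(Factor) = { 'end', :=, ;, id }; also ε since the whole RHS is nullable.
Factor → := contributes {:=}.
Factor → ε contributes ε.
Union: FIRST(Factor) = { 'end', :=, ;, id, ε }.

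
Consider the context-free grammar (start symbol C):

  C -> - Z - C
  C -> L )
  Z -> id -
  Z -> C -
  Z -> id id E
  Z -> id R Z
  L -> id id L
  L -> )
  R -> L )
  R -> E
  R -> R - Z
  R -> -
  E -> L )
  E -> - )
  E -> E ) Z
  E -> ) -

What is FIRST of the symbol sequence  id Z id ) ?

{ id }

id is a terminal; add {id} and stop.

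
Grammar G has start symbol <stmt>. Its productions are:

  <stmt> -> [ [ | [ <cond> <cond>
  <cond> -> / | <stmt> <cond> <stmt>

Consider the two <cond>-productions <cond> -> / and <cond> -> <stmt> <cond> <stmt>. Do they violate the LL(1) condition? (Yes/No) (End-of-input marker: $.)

No

FIRST(/) = { / } and FIRST(<stmt> <cond> <stmt>) = { [ }.
The FIRST sets are disjoint and neither alternative is nullable — no conflict.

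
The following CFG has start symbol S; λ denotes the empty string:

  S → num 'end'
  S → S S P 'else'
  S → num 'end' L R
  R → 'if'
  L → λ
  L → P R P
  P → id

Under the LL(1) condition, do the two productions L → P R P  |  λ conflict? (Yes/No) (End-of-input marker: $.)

FIRST(P R P) = { id } and FIRST(λ) = { λ }.
The second is nullable but FOLLOW(L) = { 'if' } is disjoint from FIRST of the first.

No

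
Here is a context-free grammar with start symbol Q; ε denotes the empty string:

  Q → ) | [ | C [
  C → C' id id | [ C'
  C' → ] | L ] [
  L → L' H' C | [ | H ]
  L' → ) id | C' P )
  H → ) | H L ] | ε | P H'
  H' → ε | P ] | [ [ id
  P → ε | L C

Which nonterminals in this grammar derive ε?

Directly nullable (have an ε-production): H, H', P.
No other nonterminal has a production whose RHS symbols are all nullable.

{ H, H', P }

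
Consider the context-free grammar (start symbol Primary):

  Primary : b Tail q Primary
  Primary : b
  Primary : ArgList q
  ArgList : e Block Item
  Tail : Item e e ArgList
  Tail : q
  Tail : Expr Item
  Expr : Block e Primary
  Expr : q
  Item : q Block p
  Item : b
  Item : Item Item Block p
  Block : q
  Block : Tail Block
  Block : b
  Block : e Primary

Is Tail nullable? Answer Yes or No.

No nonterminal in this grammar is nullable.
No production of Tail has an RHS whose symbols are all nullable, so Tail is not nullable.

No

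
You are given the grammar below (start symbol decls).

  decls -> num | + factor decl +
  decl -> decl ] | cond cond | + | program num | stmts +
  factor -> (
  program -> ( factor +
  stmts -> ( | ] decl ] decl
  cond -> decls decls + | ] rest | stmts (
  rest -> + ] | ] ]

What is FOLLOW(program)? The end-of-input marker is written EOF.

In decl -> program num: add FIRST(num) = { num }.
Union: FOLLOW(program) = { num }.

{ num }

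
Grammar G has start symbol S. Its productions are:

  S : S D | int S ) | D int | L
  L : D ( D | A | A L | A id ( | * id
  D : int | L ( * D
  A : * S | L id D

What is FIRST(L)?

{ *, int }

From L : D ( D: add FIRST(D) = { *, int }.
From L : A: add FIRST(A) = { *, int }.
From L : A L: add FIRST(A) = { *, int }.
From L : A id (: add FIRST(A) = { *, int }.
L : * id contributes {*}.
Union: FIRST(L) = { *, int }.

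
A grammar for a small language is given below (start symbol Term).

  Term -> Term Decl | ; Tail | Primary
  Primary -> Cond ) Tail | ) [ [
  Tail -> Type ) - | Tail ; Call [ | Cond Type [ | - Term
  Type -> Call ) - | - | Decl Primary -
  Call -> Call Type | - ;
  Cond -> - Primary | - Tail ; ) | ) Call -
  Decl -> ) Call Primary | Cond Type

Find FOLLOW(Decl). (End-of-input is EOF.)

{ EOF, ), -, ; }

In Term -> Term Decl: Decl is at the end, add FOLLOW(Term) = { EOF, ), -, ; }.
In Type -> Decl Primary -: add FIRST(Primary -) = { ), - }.
Union: FOLLOW(Decl) = { EOF, ), -, ; }.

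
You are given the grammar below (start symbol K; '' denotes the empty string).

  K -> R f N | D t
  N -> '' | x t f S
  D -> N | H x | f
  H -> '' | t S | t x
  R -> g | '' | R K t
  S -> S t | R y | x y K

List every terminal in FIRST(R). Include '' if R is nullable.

{ f, g, t, x, '' }

R -> g contributes {g}.
R -> '' contributes ''.
From R -> R K t: R nullable, take FIRST(R) ∪ FIRST(K) = { f, g, t, x }.
Union: FIRST(R) = { f, g, t, x, '' }.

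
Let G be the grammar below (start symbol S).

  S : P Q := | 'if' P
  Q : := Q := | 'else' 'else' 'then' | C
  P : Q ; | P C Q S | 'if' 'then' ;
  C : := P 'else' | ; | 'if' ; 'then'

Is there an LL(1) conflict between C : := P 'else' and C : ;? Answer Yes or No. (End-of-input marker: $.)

FIRST(:= P 'else') = { := } and FIRST(;) = { ; }.
The FIRST sets are disjoint and neither alternative is nullable — no conflict.

No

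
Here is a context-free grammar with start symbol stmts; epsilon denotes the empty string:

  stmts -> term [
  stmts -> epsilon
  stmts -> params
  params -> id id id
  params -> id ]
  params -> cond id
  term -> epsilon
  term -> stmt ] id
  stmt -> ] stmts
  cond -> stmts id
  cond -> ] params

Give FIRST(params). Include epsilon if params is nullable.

{ [, ], id }

params -> id id id contributes {id}.
params -> id ] contributes {id}.
From params -> cond id: add FIRST(cond) = { [, ], id }.
Union: FIRST(params) = { [, ], id }.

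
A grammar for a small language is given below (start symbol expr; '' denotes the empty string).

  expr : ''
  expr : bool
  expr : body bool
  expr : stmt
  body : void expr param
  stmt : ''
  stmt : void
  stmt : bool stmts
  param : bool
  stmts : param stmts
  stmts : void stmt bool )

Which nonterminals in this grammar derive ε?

Directly nullable (have an ''-production): expr, stmt.
No other nonterminal has a production whose RHS symbols are all nullable.

{ expr, stmt }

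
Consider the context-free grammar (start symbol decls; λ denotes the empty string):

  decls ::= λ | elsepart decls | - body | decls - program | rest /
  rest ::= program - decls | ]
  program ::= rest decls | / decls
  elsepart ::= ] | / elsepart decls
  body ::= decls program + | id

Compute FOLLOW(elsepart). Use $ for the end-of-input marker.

{ $, +, -, /, ] }

In decls ::= elsepart decls: add FIRST(decls)\{λ} = { -, /, ] }.
  Since decls is nullable, also add FOLLOW(decls) = { $, +, -, /, ] }.
In elsepart ::= / elsepart decls: add FIRST(decls)\{λ} = { -, /, ] }.
  Since decls is nullable, also add FOLLOW(elsepart) = { $, +, -, /, ] }.
Union: FOLLOW(elsepart) = { $, +, -, /, ] }.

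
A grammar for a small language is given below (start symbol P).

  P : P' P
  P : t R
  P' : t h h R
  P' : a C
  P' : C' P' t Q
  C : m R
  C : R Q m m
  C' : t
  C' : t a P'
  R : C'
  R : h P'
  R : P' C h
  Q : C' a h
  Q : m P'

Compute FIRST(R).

{ a, h, t }

From R : C': add FIRST(C') = { t }.
R : h P' contributes {h}.
From R : P' C h: add FIRST(P') = { a, t }.
Union: FIRST(R) = { a, h, t }.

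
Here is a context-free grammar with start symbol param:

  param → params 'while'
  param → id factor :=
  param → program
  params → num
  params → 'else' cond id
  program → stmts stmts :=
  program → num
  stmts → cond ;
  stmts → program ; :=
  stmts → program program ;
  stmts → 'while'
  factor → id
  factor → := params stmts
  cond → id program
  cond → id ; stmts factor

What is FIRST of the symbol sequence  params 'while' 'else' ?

Add FIRST(params) = { 'else', num }; params is not nullable, stop.

{ 'else', num }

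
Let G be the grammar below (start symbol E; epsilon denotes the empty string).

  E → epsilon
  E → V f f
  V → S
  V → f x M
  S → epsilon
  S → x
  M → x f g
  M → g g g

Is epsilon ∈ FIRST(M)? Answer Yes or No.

No

Nullable nonterminals: E, S, V.
No production of M has an RHS whose symbols are all nullable, so M is not nullable.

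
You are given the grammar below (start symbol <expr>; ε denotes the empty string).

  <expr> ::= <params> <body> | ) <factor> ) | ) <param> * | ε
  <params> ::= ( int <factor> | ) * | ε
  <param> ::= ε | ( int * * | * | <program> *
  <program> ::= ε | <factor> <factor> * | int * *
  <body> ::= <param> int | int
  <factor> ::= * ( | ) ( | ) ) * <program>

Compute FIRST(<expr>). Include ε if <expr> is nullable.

{ (, ), *, int, ε }

From <expr> ::= <params> <body>: <params> nullable, take FIRST(<params>) ∪ FIRST(<body>) = { (, ), *, int }.
<expr> ::= ) <factor> ) contributes {)}.
<expr> ::= ) <param> * contributes {)}.
<expr> ::= ε contributes ε.
Union: FIRST(<expr>) = { (, ), *, int, ε }.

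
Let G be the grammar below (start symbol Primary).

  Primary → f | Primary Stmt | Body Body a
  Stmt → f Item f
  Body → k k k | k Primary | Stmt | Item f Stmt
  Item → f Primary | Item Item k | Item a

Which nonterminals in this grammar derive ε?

{ } (none)

No nonterminal has an empty production or an RHS whose symbols are all nullable.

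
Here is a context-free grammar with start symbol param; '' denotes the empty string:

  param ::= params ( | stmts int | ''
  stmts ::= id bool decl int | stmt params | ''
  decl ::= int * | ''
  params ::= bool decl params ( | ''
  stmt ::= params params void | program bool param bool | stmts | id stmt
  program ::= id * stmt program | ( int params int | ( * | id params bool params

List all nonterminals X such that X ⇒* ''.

Directly nullable (have an ''-production): param, stmts, decl, params.
stmt ::= stmts with every symbol nullable, so stmt is nullable.
No other nonterminal has a production whose RHS symbols are all nullable.

{ decl, param, params, stmt, stmts }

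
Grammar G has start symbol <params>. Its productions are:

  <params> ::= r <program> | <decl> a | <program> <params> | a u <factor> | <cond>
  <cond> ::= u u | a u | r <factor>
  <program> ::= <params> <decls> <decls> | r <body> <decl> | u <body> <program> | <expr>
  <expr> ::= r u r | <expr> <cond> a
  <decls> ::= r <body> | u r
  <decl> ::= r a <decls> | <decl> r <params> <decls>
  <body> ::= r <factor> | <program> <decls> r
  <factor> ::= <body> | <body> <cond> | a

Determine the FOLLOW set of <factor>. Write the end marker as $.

{ $, a, r, u }

In <params> ::= a u <factor>: <factor> is at the end, add FOLLOW(<params>) = { $, r, u }.
In <cond> ::= r <factor>: <factor> is at the end, add FOLLOW(<cond>) = { $, a, r, u }.
In <body> ::= r <factor>: <factor> is at the end, add FOLLOW(<body>) = { $, a, r, u }.
Union: FOLLOW(<factor>) = { $, a, r, u }.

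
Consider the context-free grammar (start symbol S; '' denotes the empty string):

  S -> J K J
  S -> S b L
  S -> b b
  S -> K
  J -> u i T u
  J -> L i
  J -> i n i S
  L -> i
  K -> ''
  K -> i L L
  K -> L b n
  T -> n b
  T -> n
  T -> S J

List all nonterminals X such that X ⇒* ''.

{ K, S }

Directly nullable (have an ''-production): K.
S -> K with every symbol nullable, so S is nullable.
No other nonterminal has a production whose RHS symbols are all nullable.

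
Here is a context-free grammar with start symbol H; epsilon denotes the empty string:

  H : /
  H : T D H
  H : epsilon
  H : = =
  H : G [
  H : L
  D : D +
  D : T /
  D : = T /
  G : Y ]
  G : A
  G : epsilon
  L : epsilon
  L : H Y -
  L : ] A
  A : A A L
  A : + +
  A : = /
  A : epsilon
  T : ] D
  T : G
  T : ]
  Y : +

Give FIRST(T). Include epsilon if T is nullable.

{ +, /, =, [, ], epsilon }

T : ] D contributes {]}.
From T : G: add FIRST(G) = { +, /, =, [, ], epsilon } (including epsilon since G is nullable).
T : ] contributes {]}.
Union: FIRST(T) = { +, /, =, [, ], epsilon }.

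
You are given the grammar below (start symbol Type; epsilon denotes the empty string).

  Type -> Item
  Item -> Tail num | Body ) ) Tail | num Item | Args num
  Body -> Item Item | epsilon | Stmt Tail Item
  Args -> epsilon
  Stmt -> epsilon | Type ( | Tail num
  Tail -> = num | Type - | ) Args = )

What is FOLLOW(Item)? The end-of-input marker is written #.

{ #, (, ), -, =, num }

In Type -> Item: Item is at the end, add FOLLOW(Type) = { #, (, - }.
In Item -> num Item: Item is at the end, add FOLLOW(Item) = { #, (, ), -, =, num }.
In Body -> Item Item: add FIRST(Item) = { ), =, num }.
In Body -> Item Item: Item is at the end, add FOLLOW(Body) = { ) }.
In Body -> Stmt Tail Item: Item is at the end, add FOLLOW(Body) = { ) }.
Union: FOLLOW(Item) = { #, (, ), -, =, num }.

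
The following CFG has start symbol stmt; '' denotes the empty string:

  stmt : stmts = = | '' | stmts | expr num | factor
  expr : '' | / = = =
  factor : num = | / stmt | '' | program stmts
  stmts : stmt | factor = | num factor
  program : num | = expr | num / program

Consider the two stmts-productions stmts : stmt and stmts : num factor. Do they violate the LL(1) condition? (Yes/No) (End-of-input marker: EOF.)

FIRST(stmt) = { /, =, num, '' } and FIRST(num factor) = { num }.
Both contain num, so the two alternatives are not disjoint — LL(1) conflict.

Yes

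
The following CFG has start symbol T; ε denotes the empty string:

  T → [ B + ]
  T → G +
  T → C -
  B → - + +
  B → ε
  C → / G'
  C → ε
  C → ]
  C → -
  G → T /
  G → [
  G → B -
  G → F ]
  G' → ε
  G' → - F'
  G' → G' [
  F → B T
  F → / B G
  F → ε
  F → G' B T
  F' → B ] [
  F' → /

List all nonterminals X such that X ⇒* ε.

{ B, C, F, G' }

Directly nullable (have an ε-production): B, C, G', F.
No other nonterminal has a production whose RHS symbols are all nullable.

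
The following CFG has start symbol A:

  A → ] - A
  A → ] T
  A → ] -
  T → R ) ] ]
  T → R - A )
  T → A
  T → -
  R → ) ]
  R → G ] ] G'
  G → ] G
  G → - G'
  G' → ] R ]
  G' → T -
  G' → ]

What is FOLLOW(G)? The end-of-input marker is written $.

{ ] }

In R → G ] ] G': add FIRST(] ] G') = { ] }.
In G → ] G: G is at the end, add FOLLOW(G) = { ] }.
Union: FOLLOW(G) = { ] }.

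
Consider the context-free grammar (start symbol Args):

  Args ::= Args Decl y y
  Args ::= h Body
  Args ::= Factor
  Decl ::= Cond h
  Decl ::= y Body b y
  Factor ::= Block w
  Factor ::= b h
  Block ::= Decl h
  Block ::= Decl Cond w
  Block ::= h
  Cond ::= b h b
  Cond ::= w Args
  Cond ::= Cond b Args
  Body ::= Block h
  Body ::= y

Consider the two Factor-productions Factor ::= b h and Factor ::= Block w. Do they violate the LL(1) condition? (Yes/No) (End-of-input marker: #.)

FIRST(b h) = { b } and FIRST(Block w) = { b, h, w, y }.
Both contain b, so the two alternatives are not disjoint — LL(1) conflict.

Yes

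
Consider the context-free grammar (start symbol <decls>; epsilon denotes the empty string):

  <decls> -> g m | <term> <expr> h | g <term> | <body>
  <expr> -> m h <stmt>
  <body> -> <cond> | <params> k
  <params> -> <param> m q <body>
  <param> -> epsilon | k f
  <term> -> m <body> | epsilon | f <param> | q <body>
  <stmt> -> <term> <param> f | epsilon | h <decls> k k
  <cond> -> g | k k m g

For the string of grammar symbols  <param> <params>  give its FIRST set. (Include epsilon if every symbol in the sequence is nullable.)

{ k, m }

Add FIRST(<param>)\{epsilon} = { k }; <param> is nullable, continue.
Add FIRST(<params>) = { k, m }; <params> is not nullable, stop.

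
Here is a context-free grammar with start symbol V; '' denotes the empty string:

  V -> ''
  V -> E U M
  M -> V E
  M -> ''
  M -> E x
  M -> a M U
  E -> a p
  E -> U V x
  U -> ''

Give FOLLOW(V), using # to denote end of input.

V is the start symbol, so # ∈ FOLLOW(V).
In M -> V E: add FIRST(E) = { a, x }.
In E -> U V x: add FIRST(x) = { x }.
Union: FOLLOW(V) = { #, a, x }.

{ #, a, x }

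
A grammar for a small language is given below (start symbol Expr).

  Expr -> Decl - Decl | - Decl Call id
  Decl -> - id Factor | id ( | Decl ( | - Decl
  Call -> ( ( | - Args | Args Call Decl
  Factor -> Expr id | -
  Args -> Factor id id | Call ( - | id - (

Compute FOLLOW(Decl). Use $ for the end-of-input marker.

{ $, (, -, id }

In Expr -> Decl - Decl: add FIRST(- Decl) = { - }.
In Expr -> Decl - Decl: Decl is at the end, add FOLLOW(Expr) = { $, id }.
In Expr -> - Decl Call id: add FIRST(Call id) = { (, -, id }.
In Decl -> Decl (: add FIRST(() = { ( }.
In Decl -> - Decl: Decl is at the end, add FOLLOW(Decl) = { $, (, -, id }.
In Call -> Args Call Decl: Decl is at the end, add FOLLOW(Call) = { (, -, id }.
Union: FOLLOW(Decl) = { $, (, -, id }.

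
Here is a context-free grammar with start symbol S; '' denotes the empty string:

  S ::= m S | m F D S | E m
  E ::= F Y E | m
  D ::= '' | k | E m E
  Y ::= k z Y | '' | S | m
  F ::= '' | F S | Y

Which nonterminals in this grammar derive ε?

{ D, F, Y }

Directly nullable (have an ''-production): D, Y, F.
No other nonterminal has a production whose RHS symbols are all nullable.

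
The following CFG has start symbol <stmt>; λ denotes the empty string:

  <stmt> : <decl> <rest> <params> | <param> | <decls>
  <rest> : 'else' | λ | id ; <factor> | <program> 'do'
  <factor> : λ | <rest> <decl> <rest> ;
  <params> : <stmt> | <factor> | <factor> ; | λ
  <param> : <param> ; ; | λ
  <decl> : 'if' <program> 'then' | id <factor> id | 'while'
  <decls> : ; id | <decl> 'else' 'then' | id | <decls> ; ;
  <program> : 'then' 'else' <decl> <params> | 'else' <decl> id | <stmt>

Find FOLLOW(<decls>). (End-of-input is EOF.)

{ EOF, 'do', 'then', ; }

In <stmt> : <decls>: <decls> is at the end, add FOLLOW(<stmt>) = { EOF, 'do', 'then' }.
In <decls> : <decls> ; ;: add FIRST(; ;) = { ; }.
Union: FOLLOW(<decls>) = { EOF, 'do', 'then', ; }.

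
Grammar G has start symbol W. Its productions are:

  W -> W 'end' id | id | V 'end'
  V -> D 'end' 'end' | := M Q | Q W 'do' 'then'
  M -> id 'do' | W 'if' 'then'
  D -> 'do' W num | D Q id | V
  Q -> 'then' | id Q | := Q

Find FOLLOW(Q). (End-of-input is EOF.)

In V -> := M Q: Q is at the end, add FOLLOW(V) = { 'end', 'then', :=, id }.
In V -> Q W 'do' 'then': add FIRST(W 'do' 'then') = { 'do', 'then', :=, id }.
In D -> D Q id: add FIRST(id) = { id }.
In Q -> id Q: Q is at the end, add FOLLOW(Q) = { 'do', 'end', 'then', :=, id }.
In Q -> := Q: Q is at the end, add FOLLOW(Q) = { 'do', 'end', 'then', :=, id }.
Union: FOLLOW(Q) = { 'do', 'end', 'then', :=, id }.

{ 'do', 'end', 'then', :=, id }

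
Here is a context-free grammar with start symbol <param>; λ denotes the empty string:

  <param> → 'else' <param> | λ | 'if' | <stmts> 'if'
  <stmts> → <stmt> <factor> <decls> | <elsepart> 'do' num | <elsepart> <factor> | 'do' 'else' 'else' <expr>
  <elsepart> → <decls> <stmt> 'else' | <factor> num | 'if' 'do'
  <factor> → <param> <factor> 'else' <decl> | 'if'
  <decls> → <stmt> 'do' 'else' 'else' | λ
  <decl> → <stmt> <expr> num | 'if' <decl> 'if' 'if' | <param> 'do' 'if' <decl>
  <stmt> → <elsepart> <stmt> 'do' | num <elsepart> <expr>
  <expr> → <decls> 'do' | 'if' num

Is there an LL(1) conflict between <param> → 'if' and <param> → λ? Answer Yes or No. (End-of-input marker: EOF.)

Yes

FIRST('if') = { 'if' } and FIRST(λ) = { λ }.
The second alternative is nullable and FOLLOW(<param>) = { EOF, 'do', 'else', 'if', num } shares 'if' with FIRST of the first — conflict.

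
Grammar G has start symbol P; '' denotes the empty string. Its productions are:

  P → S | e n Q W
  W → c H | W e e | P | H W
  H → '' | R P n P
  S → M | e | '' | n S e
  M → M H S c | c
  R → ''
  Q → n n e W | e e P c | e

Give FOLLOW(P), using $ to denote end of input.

P is the start symbol, so $ ∈ FOLLOW(P).
In W → P: P is at the end, add FOLLOW(W) = { $, c, e, n }.
In H → R P n P: add FIRST(n P) = { n }.
In H → R P n P: P is at the end, add FOLLOW(H) = { $, c, e, n }.
In Q → e e P c: add FIRST(c) = { c }.
Union: FOLLOW(P) = { $, c, e, n }.

{ $, c, e, n }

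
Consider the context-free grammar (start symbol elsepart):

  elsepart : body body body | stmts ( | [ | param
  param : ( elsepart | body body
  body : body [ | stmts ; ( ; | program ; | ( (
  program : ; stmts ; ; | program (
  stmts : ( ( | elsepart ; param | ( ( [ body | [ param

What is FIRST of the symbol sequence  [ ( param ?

[ is a terminal; add {[} and stop.

{ [ }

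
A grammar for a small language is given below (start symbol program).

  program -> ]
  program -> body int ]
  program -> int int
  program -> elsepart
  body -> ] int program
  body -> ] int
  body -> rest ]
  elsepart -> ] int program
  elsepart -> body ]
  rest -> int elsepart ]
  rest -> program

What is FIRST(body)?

body -> ] int program contributes {]}.
body -> ] int contributes {]}.
From body -> rest ]: add FIRST(rest) = { ], int }.
Union: FIRST(body) = { ], int }.

{ ], int }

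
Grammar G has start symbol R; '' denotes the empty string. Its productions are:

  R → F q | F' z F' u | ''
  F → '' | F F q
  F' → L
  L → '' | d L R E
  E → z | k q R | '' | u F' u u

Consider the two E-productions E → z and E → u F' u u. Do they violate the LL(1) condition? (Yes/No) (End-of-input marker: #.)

No

FIRST(z) = { z } and FIRST(u F' u u) = { u }.
The FIRST sets are disjoint and neither alternative is nullable — no conflict.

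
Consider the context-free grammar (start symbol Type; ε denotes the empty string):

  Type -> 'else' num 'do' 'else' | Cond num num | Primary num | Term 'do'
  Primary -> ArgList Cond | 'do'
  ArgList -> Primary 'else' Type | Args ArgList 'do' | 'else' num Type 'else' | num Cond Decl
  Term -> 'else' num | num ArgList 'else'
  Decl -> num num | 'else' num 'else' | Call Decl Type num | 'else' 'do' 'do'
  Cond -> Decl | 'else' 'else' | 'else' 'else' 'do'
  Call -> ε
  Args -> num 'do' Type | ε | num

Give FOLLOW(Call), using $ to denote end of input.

{ 'else', num }

In Decl -> Call Decl Type num: add FIRST(Decl Type num) = { 'else', num }.
Union: FOLLOW(Call) = { 'else', num }.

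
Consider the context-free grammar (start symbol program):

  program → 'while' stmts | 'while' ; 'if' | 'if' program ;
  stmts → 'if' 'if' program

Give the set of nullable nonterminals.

{ } (none)

No nonterminal has an empty production or an RHS whose symbols are all nullable.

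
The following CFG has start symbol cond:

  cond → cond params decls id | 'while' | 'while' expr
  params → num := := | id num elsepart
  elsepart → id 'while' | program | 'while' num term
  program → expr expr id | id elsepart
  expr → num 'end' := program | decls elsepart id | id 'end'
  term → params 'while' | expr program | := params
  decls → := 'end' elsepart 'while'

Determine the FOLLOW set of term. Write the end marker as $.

In elsepart → 'while' num term: term is at the end, add FOLLOW(elsepart) = { $, 'while', :=, id, num }.
Union: FOLLOW(term) = { $, 'while', :=, id, num }.

{ $, 'while', :=, id, num }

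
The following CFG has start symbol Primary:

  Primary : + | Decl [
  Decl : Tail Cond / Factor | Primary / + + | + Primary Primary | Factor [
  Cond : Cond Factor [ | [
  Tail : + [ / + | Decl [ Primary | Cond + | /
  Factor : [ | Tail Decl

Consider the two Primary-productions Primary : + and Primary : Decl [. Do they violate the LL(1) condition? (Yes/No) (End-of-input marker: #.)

Yes

FIRST(+) = { + } and FIRST(Decl [) = { +, /, [ }.
Both contain +, so the two alternatives are not disjoint — LL(1) conflict.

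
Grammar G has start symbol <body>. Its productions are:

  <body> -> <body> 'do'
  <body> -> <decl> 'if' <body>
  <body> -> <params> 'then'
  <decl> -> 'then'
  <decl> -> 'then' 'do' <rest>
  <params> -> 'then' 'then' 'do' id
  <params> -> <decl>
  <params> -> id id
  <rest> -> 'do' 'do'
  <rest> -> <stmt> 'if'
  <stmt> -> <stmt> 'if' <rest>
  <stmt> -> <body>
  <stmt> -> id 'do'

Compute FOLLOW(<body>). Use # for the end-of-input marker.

{ #, 'do', 'if' }

<body> is the start symbol, so # ∈ FOLLOW(<body>).
In <body> -> <body> 'do': add FIRST('do') = { 'do' }.
In <body> -> <decl> 'if' <body>: <body> is at the end, add FOLLOW(<body>) = { #, 'do', 'if' }.
In <stmt> -> <body>: <body> is at the end, add FOLLOW(<stmt>) = { 'if' }.
Union: FOLLOW(<body>) = { #, 'do', 'if' }.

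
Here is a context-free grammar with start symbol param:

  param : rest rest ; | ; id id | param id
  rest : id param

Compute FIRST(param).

From param : rest rest ;: add FIRST(rest) = { id }.
param : ; id id contributes {;}.
From param : param id: add FIRST(param) = { ;, id }.
Union: FIRST(param) = { ;, id }.

{ ;, id }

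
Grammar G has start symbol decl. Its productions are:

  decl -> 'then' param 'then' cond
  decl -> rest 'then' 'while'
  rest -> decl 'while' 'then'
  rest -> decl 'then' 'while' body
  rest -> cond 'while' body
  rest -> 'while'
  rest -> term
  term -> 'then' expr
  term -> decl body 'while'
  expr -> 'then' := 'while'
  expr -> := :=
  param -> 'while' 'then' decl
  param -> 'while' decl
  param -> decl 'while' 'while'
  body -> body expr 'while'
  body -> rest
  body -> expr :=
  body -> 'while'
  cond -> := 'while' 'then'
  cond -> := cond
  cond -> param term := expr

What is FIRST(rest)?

{ 'then', 'while', := }

From rest -> decl 'while' 'then': add FIRST(decl) = { 'then', 'while', := }.
From rest -> decl 'then' 'while' body: add FIRST(decl) = { 'then', 'while', := }.
From rest -> cond 'while' body: add FIRST(cond) = { 'then', 'while', := }.
rest -> 'while' contributes {'while'}.
From rest -> term: add FIRST(term) = { 'then', 'while', := }.
Union: FIRST(rest) = { 'then', 'while', := }.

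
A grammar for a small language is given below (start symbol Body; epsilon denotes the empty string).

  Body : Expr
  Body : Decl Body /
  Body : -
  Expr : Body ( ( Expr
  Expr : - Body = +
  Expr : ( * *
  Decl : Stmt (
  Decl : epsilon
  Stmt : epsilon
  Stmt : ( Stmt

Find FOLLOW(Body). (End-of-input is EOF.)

{ EOF, (, /, = }

Body is the start symbol, so EOF ∈ FOLLOW(Body).
In Body : Decl Body /: add FIRST(/) = { / }.
In Expr : Body ( ( Expr: add FIRST(( ( Expr) = { ( }.
In Expr : - Body = +: add FIRST(= +) = { = }.
Union: FOLLOW(Body) = { EOF, (, /, = }.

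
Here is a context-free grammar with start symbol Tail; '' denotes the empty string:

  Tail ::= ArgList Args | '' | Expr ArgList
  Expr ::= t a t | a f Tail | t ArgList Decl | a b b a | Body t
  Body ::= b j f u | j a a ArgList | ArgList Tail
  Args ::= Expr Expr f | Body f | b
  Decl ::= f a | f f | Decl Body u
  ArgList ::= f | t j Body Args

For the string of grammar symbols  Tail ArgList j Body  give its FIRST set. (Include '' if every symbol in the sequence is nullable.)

Add FIRST(Tail)\{''} = { a, b, f, j, t }; Tail is nullable, continue.
Add FIRST(ArgList) = { f, t }; ArgList is not nullable, stop.

{ a, b, f, j, t }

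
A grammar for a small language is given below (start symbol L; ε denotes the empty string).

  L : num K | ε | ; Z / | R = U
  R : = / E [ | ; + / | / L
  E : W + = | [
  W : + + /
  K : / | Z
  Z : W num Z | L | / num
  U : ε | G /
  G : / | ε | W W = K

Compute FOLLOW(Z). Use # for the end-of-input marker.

In L : ; Z /: add FIRST(/) = { / }.
In K : Z: Z is at the end, add FOLLOW(K) = { #, /, = }.
In Z : W num Z: Z is at the end, add FOLLOW(Z) = { #, /, = }.
Union: FOLLOW(Z) = { #, /, = }.

{ #, /, = }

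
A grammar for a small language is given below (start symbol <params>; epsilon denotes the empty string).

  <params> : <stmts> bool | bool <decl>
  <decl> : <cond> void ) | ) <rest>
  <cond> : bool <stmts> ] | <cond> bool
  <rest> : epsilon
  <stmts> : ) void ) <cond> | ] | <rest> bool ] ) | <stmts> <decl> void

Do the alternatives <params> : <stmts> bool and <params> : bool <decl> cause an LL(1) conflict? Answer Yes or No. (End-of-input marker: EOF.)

Yes

FIRST(<stmts> bool) = { ), ], bool } and FIRST(bool <decl>) = { bool }.
Both contain bool, so the two alternatives are not disjoint — LL(1) conflict.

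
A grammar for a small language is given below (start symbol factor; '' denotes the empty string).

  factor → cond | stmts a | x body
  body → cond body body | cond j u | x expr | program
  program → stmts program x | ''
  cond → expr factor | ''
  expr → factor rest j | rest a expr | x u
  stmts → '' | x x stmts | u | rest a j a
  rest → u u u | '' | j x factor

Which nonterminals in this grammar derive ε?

{ body, cond, factor, program, rest, stmts }

Directly nullable (have an ''-production): program, cond, stmts, rest.
body → cond body body with every symbol nullable, so body is nullable.
factor → cond with every symbol nullable, so factor is nullable.
No other nonterminal has a production whose RHS symbols are all nullable.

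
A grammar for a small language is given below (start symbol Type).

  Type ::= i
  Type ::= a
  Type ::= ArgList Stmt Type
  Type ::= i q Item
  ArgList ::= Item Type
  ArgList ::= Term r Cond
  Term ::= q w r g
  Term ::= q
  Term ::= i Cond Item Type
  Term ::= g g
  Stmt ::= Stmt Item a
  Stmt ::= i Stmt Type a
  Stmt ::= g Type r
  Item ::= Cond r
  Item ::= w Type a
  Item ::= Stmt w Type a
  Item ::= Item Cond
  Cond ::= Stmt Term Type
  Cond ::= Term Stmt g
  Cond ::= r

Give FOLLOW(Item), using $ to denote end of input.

In Type ::= i q Item: Item is at the end, add FOLLOW(Type) = { $, a, g, i, q, r, w }.
In ArgList ::= Item Type: add FIRST(Type) = { a, g, i, q, r, w }.
In Term ::= i Cond Item Type: add FIRST(Type) = { a, g, i, q, r, w }.
In Stmt ::= Stmt Item a: add FIRST(a) = { a }.
In Item ::= Item Cond: add FIRST(Cond) = { g, i, q, r }.
Union: FOLLOW(Item) = { $, a, g, i, q, r, w }.

{ $, a, g, i, q, r, w }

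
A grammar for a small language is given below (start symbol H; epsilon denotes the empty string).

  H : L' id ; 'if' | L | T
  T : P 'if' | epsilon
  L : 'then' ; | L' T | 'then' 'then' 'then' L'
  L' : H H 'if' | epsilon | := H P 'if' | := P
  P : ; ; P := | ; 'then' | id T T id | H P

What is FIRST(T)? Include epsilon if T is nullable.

{ 'if', 'then', :=, ;, id, epsilon }

From T : P 'if': add FIRST(P) = { 'if', 'then', :=, ;, id }.
T : epsilon contributes epsilon.
Union: FIRST(T) = { 'if', 'then', :=, ;, id, epsilon }.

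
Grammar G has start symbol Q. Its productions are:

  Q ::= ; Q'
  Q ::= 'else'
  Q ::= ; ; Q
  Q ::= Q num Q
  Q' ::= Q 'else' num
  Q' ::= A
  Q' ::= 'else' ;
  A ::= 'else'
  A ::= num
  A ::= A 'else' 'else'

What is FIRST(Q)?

Q ::= ; Q' contributes {;}.
Q ::= 'else' contributes {'else'}.
Q ::= ; ; Q contributes {;}.
From Q ::= Q num Q: add FIRST(Q) = { 'else', ; }.
Union: FIRST(Q) = { 'else', ; }.

{ 'else', ; }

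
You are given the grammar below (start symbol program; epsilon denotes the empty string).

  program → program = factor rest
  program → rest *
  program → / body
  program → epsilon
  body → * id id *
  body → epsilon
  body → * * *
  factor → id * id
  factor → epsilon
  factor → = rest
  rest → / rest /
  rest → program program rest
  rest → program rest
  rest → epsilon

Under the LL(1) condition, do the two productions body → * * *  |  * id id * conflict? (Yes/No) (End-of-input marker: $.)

Yes

FIRST(* * *) = { * } and FIRST(* id id *) = { * }.
Both contain *, so the two alternatives are not disjoint — LL(1) conflict.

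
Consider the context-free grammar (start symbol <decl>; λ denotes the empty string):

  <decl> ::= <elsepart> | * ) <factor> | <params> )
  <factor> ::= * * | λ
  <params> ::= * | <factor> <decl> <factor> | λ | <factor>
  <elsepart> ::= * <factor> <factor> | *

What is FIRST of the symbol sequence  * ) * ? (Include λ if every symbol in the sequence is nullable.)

* is a terminal; add {*} and stop.

{ * }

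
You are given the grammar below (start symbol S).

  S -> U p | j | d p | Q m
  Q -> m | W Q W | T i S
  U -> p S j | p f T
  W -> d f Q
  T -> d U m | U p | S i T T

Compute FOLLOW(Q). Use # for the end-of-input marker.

In S -> Q m: add FIRST(m) = { m }.
In Q -> W Q W: add FIRST(W) = { d }.
In W -> d f Q: Q is at the end, add FOLLOW(W) = { d, j, m, p }.
Union: FOLLOW(Q) = { d, j, m, p }.

{ d, j, m, p }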